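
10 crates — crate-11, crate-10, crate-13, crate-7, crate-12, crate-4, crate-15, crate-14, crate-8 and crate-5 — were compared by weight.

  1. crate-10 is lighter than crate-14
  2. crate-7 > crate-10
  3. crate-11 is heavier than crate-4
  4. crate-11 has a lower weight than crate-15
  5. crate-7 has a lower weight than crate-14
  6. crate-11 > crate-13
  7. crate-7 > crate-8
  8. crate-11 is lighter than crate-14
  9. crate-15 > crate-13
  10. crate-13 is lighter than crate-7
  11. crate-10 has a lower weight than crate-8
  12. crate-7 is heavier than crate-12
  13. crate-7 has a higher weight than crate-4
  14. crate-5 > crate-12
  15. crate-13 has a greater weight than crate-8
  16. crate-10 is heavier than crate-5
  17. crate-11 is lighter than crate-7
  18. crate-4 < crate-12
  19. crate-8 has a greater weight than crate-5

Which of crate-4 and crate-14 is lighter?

crate-4 < crate-12 and crate-12 < crate-5 give crate-4 < crate-5.
Then crate-5 < crate-10 extends the chain to crate-10.
With crate-10 < crate-8: crate-4 < crate-12 < crate-5 < crate-10 < crate-8.
With crate-8 < crate-13: crate-4 < crate-12 < crate-5 < crate-10 < crate-8 < crate-13.
Then crate-13 < crate-11 extends the chain to crate-11.
With crate-11 < crate-7: crate-4 < crate-12 < crate-5 < crate-10 < crate-8 < crate-13 < crate-11 < crate-7.
Then crate-7 < crate-14 extends the chain to crate-14.
So crate-4 < crate-14; crate-4 is the lighter of the two.

crate-4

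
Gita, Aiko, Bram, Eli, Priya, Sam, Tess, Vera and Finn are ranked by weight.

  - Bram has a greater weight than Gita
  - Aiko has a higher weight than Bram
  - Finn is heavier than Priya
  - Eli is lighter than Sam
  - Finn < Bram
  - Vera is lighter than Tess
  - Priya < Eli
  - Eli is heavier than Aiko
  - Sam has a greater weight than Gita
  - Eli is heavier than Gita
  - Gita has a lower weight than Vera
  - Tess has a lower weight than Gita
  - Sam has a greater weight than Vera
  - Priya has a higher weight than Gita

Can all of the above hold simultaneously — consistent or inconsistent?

We have Gita < Vera stated directly, yet also Vera < Tess < Gita by chaining the others — so Vera < Gita. Contradiction.

inconsistent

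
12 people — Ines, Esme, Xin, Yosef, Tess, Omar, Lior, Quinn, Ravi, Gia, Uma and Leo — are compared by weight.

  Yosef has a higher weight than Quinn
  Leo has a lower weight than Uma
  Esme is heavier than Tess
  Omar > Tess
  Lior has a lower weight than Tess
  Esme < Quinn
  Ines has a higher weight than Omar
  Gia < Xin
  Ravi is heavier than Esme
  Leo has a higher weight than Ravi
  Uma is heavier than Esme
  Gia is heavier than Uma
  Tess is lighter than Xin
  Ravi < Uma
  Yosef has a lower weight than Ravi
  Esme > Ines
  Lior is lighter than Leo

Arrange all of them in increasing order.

Lior < Tess < Omar < Ines < Esme < Quinn < Yosef < Ravi < Leo < Uma < Gia < Xin

The consecutive links are each given: Lior < Tess; Tess < Omar; Omar < Ines; Ines < Esme; Esme < Quinn; Quinn < Yosef; Yosef < Ravi; Ravi < Leo; Leo < Uma; Uma < Gia; Gia < Xin.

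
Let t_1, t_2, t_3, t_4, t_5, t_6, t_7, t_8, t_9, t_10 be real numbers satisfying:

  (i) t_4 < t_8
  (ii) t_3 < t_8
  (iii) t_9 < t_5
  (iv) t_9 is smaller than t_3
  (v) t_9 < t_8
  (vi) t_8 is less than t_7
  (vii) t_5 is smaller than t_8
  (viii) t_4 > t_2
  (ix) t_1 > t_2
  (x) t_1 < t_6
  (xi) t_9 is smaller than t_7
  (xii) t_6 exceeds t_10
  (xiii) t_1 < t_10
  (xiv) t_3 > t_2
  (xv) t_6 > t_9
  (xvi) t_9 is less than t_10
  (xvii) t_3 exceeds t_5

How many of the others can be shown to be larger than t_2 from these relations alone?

7

Directly above t_2: t_1, t_4, t_3.
One step further: t_10, t_6, t_8 (6 so far).
One step further: t_7 (7 so far).
Nothing else is reachable above t_2; 7 in all.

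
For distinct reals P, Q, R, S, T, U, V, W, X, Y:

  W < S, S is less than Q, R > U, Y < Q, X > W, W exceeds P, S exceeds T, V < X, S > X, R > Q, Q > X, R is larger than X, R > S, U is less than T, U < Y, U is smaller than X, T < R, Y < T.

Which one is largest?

P is not greatest since P < W; W is not greatest since W < X; U is not greatest since U < Y; V is not greatest since V < X; Y is not greatest since Y < T; X is not greatest since X < Q; T is not greatest since T < S; S is not greatest since S < R; Q is not greatest since Q < R.
Only R has nothing above it, so R is the largest.

R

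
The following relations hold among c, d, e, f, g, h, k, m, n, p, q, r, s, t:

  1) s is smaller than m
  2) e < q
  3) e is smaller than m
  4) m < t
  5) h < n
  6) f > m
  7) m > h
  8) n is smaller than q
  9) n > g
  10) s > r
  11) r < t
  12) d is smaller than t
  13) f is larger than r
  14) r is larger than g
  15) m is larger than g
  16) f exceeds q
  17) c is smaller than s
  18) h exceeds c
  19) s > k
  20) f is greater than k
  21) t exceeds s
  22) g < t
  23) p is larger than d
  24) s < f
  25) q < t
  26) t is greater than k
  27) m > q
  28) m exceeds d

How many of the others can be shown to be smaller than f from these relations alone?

11

The elements the relations force below f are c, d, g, k, r, h, e, n, s, q, m — no chain reaches any other.
That is 11.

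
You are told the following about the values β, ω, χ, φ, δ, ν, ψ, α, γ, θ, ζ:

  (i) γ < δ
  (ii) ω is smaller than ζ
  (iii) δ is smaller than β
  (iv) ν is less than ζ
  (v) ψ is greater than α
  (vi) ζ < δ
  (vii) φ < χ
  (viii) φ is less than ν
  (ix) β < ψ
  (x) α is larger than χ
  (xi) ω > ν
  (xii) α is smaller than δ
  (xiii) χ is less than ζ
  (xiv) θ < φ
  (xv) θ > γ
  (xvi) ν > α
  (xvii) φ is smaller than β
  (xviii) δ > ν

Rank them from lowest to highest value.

γ < θ < φ < χ < α < ν < ω < ζ < δ < β < ψ

The consecutive links are each given: γ < θ; θ < φ; φ < χ; χ < α; α < ν; ν < ω; ω < ζ; ζ < δ; δ < β; β < ψ.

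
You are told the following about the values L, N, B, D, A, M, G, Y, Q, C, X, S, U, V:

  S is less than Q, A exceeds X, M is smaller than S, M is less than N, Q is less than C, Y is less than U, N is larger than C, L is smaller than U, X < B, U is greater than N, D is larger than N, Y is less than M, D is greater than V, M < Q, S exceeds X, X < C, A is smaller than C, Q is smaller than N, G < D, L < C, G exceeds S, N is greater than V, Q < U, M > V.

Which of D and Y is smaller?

Y

Following the relations from Y: Y < M < S < Q < N < D.
So Y < D; Y is the smaller of the two.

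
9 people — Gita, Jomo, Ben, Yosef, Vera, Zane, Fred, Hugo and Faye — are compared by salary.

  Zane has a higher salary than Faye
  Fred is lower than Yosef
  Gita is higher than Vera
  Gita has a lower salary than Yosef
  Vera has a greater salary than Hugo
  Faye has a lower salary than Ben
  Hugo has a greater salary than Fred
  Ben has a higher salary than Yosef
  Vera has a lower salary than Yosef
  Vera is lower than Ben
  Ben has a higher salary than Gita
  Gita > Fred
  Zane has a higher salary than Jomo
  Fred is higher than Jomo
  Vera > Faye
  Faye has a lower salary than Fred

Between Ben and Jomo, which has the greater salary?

The relevant relations are Jomo < Fred; Fred < Hugo; Hugo < Vera; Vera < Gita; Gita < Yosef; Yosef < Ben.
Together: Jomo < Fred < Hugo < Vera < Gita < Yosef < Ben.
So Jomo < Ben; Ben is the higher of the two.

Ben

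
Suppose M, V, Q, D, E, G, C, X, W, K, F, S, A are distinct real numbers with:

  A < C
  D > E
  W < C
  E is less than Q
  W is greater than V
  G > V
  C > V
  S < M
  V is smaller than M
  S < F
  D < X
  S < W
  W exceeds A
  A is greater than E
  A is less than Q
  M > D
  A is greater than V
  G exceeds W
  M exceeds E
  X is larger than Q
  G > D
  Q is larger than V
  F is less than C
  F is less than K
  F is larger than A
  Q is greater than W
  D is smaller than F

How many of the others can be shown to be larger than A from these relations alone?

From A the given relations immediately reach W, F, Q, C.
From those, G, K, X — 7 in total.
Nothing else is reachable above A; 7 in all.

7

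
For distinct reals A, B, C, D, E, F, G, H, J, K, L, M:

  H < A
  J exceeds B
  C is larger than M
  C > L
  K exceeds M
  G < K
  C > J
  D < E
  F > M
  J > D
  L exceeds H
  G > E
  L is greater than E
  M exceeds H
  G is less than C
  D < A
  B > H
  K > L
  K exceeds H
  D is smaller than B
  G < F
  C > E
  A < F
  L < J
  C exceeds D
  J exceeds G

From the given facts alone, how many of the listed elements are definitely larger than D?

9

The elements the relations force above D are E, L, G, B, J, A, C, F, K — no chain reaches any other.
That is 9.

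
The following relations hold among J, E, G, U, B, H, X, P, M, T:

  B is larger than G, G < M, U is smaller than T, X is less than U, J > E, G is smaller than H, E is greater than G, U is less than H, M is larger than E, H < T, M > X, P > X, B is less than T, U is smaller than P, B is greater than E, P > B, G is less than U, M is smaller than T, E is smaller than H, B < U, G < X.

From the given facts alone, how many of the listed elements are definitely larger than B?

4

From B the given relations immediately reach U, P, T.
From those, H — 4 in total.
No other element is forced above B by the given relations, so the count is 4.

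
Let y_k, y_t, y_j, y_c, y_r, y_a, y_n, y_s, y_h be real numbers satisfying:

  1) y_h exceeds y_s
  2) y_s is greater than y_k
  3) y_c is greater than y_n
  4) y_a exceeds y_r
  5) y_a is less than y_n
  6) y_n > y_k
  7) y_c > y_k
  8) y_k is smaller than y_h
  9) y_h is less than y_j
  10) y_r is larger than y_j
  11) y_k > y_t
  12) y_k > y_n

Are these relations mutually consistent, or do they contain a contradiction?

inconsistent

We have y_n < y_k stated directly, yet also y_k < y_s < y_h < y_j < y_r < y_a < y_n by chaining the others — so y_k < y_n. Contradiction.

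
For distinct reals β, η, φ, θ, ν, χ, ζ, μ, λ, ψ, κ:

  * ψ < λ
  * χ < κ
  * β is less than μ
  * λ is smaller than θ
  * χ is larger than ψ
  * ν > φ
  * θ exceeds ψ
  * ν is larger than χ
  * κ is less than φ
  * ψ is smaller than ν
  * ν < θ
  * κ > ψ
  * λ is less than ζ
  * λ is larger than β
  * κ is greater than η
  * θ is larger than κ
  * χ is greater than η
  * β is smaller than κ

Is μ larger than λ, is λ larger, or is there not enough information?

undetermined

Following every chain through λ: above λ we get ζ, θ; below λ we get ψ, β.
μ is not reached, and no chain runs the other way from μ to λ.
So the given relations leave the order of λ and μ undetermined.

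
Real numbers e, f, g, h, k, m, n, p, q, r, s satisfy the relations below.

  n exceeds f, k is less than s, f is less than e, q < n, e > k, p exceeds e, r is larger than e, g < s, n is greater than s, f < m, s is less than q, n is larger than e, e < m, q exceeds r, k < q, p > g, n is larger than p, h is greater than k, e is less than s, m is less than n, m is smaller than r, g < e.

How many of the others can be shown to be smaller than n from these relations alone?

9

Directly below n: f, e, s, m, q, p.
One step further: g, k, r (9 so far).
Nothing else is reachable below n; 9 in all.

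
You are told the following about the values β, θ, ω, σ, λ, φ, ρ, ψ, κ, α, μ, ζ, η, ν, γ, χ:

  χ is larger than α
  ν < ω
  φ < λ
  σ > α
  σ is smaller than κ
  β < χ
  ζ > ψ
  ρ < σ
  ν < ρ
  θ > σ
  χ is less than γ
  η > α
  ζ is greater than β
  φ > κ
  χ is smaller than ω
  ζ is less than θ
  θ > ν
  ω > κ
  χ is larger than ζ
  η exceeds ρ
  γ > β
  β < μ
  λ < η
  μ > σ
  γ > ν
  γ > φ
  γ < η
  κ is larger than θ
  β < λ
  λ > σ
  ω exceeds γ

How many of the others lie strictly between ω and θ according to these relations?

3

The relations place θ below ω. An element lies strictly between them when it is forced above θ and also forced below ω.
Above θ: {κ, φ, γ, λ, η}. Below ω: {ν, β, ψ, ζ, ρ, α, σ, κ, χ, φ, γ}.
Intersection: {κ, φ, γ} — 3.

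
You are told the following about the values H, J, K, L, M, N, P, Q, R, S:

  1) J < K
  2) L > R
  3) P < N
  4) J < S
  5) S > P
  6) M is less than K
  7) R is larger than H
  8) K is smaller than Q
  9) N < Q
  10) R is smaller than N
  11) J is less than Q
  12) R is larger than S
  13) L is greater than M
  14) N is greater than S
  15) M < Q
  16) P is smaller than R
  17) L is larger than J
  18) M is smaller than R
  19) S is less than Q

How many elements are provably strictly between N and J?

The relations place J below N. An element lies strictly between them when it is forced above J and also forced below N.
Above J: {S, R, K, Q, L}. Below N: {H, M, P, S, R}.
Intersection: {S, R} — 2.

2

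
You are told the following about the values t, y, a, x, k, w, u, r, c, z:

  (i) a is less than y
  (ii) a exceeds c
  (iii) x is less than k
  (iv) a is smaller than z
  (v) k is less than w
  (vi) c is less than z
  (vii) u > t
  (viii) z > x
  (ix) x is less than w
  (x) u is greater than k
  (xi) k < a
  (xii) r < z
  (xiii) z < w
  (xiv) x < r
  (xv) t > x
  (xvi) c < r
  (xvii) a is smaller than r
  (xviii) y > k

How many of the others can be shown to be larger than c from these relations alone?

5

Directly above c: a, r, z.
One step further: y, w (5 so far).
Nothing else is reachable above c; 5 in all.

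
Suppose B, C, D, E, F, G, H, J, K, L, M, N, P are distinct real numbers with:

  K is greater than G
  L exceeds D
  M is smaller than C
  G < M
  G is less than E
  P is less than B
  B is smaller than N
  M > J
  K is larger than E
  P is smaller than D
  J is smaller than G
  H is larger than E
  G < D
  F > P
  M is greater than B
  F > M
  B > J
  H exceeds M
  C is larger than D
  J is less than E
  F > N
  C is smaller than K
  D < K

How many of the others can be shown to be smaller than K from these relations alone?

8

Directly below K: G, D, C, E.
One step further: P, J, M (7 so far).
One step further: B (8 so far).
Nothing else is reachable below K; 8 in all.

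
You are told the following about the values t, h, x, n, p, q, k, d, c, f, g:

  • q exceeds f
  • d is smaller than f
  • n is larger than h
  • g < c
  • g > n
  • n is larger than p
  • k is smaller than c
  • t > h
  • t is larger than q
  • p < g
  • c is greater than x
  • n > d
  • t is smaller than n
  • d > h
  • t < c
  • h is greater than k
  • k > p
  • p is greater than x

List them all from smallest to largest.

x < p < k < h < d < f < q < t < n < g < c

Each adjacent pair is fixed by a given relation: x < p; p < k; k < h; h < d; d < f; f < q; q < t; t < n; n < g; g < c. Chaining them end to end gives the full order.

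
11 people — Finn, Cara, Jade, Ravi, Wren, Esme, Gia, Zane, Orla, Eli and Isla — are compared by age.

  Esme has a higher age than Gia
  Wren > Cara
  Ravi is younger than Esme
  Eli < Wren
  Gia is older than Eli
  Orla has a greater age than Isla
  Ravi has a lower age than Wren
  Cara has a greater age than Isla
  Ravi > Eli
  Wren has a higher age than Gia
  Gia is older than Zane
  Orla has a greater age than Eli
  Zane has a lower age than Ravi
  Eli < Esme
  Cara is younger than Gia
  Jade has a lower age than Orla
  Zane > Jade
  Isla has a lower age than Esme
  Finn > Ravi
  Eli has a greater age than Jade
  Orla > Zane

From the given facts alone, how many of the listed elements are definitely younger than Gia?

Directly below Gia: Cara, Eli, Zane.
One step further: Jade, Isla (5 so far).
Nothing else is reachable below Gia; 5 in all.

5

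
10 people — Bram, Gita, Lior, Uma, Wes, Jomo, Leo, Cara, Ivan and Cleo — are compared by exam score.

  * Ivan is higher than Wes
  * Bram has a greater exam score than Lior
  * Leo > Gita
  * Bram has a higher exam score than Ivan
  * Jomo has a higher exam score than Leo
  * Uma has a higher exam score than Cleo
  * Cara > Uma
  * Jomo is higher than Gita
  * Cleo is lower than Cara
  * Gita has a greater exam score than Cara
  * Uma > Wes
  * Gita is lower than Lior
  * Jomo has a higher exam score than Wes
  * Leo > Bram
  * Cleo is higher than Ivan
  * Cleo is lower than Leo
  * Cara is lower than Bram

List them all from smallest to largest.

Nothing is placed below Wes, so it is least; from there Wes < Ivan; Ivan < Cleo; Cleo < Uma; Uma < Cara; Cara < Gita; Gita < Lior; Lior < Bram; Bram < Leo; Leo < Jomo, each given directly.

Wes < Ivan < Cleo < Uma < Cara < Gita < Lior < Bram < Leo < Jomo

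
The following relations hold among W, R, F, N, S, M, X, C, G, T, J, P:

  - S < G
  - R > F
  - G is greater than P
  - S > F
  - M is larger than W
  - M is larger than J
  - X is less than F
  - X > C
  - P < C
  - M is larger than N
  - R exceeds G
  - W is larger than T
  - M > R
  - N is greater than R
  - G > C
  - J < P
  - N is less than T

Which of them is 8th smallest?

Piecing the relations together gives one ordering: J < P < C < X < F < S < G < R < N < T < W < M.
The 8th smallest is R.

R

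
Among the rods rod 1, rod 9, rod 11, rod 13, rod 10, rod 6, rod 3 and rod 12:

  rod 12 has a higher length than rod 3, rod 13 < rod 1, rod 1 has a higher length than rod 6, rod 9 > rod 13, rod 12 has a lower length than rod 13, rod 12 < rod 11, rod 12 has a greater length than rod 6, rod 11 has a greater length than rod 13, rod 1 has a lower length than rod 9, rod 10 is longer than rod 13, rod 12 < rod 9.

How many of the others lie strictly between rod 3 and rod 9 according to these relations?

3

Chaining upward from rod 3 reaches: rod 12, rod 13, rod 11, rod 1, rod 10.
Chaining downward from rod 9 reaches: rod 6, rod 12, rod 13, rod 1.
Strictly between rod 3 and rod 9 are those in both lists: rod 12, rod 13, rod 1 — 3 elements.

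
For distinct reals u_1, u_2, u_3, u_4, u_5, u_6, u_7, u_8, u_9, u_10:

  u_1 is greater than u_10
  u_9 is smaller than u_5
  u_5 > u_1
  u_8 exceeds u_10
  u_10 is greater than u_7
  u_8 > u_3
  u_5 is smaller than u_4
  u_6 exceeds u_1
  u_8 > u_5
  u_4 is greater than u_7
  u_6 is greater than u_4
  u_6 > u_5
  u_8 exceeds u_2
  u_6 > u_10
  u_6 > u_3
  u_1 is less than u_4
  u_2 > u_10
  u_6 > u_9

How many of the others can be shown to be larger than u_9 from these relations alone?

4

Directly above u_9: u_5, u_6.
One step further: u_4, u_8 (4 so far).
Nothing else is reachable above u_9; 4 in all.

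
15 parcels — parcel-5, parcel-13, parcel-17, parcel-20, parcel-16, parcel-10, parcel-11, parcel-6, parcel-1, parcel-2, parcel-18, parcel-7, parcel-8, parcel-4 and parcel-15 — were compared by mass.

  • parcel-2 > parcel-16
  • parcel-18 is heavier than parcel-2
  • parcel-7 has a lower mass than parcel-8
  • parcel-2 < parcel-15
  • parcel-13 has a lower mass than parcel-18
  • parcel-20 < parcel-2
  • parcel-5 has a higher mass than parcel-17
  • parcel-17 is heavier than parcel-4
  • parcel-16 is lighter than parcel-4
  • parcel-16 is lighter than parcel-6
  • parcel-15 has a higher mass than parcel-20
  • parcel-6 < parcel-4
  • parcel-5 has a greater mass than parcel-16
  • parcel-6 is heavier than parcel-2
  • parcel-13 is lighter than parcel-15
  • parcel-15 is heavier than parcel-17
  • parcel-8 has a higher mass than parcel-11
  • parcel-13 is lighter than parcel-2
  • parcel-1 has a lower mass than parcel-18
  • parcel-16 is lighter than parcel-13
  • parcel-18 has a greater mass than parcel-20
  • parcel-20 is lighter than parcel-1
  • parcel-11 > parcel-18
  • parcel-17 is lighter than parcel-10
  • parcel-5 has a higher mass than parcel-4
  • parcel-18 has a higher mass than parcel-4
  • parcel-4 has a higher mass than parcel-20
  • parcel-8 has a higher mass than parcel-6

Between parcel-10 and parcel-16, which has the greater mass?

parcel-10

The relevant relations are parcel-16 < parcel-13; parcel-13 < parcel-2; parcel-2 < parcel-6; parcel-6 < parcel-4; parcel-4 < parcel-17; parcel-17 < parcel-10.
Chaining these gives parcel-16 < parcel-13 < parcel-2 < parcel-6 < parcel-4 < parcel-17 < parcel-10.
So parcel-16 < parcel-10; parcel-10 is the heavier of the two.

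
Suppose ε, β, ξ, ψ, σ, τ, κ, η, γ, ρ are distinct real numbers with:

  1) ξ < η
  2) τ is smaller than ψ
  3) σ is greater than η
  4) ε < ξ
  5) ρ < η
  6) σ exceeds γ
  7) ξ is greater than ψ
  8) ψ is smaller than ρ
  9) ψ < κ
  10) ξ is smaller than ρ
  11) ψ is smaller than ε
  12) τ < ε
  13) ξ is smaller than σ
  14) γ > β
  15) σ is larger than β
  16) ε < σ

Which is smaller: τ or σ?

τ

τ < ψ and ψ < ε give τ < ε.
Then ε < ξ extends the chain to ξ.
With ξ < ρ: τ < ψ < ε < ξ < ρ.
Then ρ < η extends the chain to η.
Then η < σ extends the chain to σ.
So τ < σ; τ is the smaller of the two.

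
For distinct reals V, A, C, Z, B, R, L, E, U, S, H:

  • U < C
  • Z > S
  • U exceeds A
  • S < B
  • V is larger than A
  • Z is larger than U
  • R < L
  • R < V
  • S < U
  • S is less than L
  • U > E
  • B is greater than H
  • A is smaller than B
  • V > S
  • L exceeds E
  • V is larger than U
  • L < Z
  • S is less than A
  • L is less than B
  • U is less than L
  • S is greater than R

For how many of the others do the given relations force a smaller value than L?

Directly below L: E, R, S, U.
One step further: A (5 so far).
No other element is forced below L by the given relations, so the count is 5.

5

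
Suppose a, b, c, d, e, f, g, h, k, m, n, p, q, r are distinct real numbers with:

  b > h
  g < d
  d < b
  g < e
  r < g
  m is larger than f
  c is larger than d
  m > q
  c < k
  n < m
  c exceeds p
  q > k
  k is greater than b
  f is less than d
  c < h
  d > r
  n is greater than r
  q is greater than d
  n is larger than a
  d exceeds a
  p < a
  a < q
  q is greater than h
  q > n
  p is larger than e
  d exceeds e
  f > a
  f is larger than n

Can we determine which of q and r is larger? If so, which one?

The relevant relations are r < g; g < e; e < p; p < a; a < n; n < f; f < d; d < c; c < h; h < b; b < k; k < q.
Together: r < g < e < p < a < n < f < d < c < h < b < k < q.
So q is larger.

q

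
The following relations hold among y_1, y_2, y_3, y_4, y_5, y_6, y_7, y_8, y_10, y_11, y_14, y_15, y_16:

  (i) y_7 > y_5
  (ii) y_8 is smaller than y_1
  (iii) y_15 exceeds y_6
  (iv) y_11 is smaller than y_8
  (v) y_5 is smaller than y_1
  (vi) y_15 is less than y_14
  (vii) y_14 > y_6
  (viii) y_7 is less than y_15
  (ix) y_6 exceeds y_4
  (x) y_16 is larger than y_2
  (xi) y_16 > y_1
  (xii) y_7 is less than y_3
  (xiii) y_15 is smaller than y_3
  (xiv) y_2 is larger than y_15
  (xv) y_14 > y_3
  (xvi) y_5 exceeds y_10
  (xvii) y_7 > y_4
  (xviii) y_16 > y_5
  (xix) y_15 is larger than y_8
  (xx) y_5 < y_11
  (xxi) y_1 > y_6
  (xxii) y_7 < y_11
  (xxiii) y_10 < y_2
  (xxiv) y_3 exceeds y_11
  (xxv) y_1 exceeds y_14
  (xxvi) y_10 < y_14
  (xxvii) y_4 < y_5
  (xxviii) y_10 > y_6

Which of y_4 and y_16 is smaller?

Chaining the given relations: y_4 < y_6 < y_10 < y_5 < y_7 < y_11 < y_8 < y_15 < y_3 < y_14 < y_1 < y_16.
So y_4 < y_16; y_4 is the smaller of the two.

y_4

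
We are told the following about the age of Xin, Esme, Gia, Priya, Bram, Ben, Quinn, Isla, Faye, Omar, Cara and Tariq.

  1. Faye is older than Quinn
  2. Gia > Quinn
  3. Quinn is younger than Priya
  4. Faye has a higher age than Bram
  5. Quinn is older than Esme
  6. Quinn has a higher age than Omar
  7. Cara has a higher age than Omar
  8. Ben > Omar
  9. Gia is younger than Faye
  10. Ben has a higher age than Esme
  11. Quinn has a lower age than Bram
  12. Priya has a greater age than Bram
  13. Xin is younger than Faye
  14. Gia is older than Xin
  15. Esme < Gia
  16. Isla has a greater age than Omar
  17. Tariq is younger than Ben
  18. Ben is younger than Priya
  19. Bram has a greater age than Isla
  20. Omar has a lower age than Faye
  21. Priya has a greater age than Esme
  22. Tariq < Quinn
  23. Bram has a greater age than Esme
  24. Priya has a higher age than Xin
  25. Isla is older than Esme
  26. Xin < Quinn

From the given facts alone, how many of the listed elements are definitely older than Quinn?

4

The elements the relations force above Quinn are Gia, Bram, Priya, Faye — no chain reaches any other.
That is 4.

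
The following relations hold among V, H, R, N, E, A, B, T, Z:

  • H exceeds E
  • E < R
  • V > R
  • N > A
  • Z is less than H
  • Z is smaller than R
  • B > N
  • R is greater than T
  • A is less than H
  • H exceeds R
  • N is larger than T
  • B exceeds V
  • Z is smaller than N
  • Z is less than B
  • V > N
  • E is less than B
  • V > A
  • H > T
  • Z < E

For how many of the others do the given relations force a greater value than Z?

Directly above Z: E, R, H, N, B.
One step further: V (6 so far).
Nothing else is reachable above Z; 6 in all.

6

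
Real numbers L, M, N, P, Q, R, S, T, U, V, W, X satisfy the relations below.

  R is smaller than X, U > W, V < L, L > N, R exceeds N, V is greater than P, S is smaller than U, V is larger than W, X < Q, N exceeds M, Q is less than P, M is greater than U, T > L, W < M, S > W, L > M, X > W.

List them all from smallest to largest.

W < S < U < M < N < R < X < Q < P < V < L < T

The consecutive links are each given: W < S; S < U; U < M; M < N; N < R; R < X; X < Q; Q < P; P < V; V < L; L < T.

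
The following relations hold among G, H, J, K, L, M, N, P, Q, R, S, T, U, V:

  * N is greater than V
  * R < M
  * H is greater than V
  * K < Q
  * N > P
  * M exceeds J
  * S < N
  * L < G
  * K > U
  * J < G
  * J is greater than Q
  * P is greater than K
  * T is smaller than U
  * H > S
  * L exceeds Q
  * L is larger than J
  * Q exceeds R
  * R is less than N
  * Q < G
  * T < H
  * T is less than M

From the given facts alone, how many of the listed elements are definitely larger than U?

The elements the relations force above U are K, Q, J, L, G, P, M, N — no chain reaches any other.
That is 8.

8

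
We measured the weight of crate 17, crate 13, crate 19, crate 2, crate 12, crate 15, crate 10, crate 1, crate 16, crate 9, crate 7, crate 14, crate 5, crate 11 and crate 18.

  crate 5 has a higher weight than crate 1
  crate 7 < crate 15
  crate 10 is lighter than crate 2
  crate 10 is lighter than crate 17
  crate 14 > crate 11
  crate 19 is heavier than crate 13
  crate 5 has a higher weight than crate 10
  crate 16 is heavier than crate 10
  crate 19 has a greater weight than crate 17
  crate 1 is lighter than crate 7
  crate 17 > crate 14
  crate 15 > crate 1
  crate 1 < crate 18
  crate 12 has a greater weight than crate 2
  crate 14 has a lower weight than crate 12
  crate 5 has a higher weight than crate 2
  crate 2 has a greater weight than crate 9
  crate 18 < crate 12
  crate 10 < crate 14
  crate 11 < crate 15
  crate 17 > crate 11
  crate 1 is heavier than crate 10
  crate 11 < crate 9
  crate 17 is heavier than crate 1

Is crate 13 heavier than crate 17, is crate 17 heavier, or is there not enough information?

Following every chain through crate 13: above crate 13 we get crate 19.
crate 17 is not reached, and no chain runs the other way from crate 17 to crate 13.
So the given relations leave the order of crate 13 and crate 17 undetermined.

undetermined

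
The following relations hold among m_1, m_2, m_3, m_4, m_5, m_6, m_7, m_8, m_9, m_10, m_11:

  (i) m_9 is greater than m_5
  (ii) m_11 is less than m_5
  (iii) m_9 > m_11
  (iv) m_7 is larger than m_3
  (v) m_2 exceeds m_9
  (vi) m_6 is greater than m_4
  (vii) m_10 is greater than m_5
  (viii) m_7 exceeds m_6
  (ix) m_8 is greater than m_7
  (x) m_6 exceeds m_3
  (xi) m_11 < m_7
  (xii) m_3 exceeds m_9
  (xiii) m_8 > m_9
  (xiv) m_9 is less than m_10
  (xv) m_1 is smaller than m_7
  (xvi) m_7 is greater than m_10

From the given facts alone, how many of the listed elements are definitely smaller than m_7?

8

From m_7 the given relations immediately reach m_11, m_1, m_3, m_10, m_6.
From those, m_5, m_9, m_4 — 8 in total.
No other element is forced below m_7 by the given relations, so the count is 8.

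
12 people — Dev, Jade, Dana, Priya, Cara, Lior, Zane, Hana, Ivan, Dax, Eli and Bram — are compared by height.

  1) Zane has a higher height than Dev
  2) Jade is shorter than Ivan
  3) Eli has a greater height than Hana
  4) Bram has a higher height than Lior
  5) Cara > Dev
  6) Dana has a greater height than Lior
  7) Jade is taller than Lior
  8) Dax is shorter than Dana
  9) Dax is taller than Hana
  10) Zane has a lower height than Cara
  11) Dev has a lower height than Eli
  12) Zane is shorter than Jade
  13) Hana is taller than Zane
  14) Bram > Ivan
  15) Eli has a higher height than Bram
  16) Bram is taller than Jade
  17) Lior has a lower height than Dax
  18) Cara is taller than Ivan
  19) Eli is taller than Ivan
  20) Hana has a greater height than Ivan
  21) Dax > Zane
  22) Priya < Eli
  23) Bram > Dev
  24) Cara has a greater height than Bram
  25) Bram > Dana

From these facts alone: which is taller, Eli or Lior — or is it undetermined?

Eli

Chaining the given relations: Lior < Jade < Ivan < Hana < Dax < Dana < Bram < Eli.
So Eli is taller.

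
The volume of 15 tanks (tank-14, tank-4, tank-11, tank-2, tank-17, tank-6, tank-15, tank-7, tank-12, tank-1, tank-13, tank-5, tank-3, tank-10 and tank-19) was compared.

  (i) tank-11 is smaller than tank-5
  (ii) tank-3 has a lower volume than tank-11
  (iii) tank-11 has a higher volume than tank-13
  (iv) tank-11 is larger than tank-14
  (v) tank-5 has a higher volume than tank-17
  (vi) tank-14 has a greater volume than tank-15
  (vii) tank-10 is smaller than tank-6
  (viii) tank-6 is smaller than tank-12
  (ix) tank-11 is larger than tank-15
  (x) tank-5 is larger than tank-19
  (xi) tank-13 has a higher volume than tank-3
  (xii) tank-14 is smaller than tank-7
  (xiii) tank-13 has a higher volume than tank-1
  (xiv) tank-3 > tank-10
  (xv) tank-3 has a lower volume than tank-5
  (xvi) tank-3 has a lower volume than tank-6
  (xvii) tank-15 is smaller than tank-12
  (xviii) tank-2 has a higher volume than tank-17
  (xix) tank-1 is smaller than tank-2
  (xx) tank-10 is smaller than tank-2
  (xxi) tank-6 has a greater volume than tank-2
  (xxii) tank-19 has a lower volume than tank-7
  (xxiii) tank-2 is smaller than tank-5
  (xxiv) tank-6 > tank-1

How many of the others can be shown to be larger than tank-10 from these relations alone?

7

From tank-10 the given relations immediately reach tank-2, tank-3, tank-6.
From those, tank-13, tank-12, tank-11, tank-5 — 7 in total.
No other element is forced above tank-10 by the given relations, so the count is 7.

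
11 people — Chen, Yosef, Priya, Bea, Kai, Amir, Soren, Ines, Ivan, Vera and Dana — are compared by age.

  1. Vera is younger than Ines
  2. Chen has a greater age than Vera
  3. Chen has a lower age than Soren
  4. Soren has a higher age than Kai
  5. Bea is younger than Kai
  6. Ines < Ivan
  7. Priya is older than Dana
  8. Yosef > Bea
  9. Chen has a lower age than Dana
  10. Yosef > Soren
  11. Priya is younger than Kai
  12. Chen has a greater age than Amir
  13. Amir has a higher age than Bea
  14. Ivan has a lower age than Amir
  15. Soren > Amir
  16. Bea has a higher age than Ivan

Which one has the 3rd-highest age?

The consecutive relations fix a unique order: Vera < Ines < Ivan < Bea < Amir < Chen < Dana < Priya < Kai < Soren < Yosef.
The 3rd largest is Kai.

Kai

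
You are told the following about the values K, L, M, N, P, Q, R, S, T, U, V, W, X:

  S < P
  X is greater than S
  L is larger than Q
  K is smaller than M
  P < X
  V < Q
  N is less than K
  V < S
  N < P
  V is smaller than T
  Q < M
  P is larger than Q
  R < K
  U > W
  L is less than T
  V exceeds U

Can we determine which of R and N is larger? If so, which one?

undetermined

Following every chain through R: above R we get K, M.
N is not reached, and no chain runs the other way from N to R.
So the given relations leave the order of R and N undetermined.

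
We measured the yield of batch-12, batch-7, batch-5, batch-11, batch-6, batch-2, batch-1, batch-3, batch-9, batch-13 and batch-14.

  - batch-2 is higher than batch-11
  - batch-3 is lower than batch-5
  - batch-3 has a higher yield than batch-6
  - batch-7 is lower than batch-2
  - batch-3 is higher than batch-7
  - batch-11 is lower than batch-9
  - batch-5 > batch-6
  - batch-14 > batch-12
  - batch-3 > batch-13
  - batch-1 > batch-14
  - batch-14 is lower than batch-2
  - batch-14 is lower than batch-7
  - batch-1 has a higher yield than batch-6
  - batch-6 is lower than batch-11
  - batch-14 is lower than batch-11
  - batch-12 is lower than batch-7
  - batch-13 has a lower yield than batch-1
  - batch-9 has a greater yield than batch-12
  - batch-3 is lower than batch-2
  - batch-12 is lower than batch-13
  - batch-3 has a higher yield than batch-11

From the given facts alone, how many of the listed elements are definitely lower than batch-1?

4

The elements the relations force below batch-1 are batch-12, batch-14, batch-6, batch-13 — no chain reaches any other.
That is 4.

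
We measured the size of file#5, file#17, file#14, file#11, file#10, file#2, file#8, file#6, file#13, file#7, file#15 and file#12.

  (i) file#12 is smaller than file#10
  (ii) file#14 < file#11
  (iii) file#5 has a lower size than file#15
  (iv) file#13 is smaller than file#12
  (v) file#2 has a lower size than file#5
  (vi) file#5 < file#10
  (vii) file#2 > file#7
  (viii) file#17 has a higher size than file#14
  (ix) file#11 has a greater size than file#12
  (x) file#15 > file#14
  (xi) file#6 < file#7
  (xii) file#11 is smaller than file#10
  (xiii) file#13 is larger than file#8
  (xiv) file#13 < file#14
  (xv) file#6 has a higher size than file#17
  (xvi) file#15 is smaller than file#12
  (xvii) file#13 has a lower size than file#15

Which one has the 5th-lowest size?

The consecutive relations fix a unique order: file#8 < file#13 < file#14 < file#17 < file#6 < file#7 < file#2 < file#5 < file#15 < file#12 < file#11 < file#10.
The 5th smallest is file#6.

file#6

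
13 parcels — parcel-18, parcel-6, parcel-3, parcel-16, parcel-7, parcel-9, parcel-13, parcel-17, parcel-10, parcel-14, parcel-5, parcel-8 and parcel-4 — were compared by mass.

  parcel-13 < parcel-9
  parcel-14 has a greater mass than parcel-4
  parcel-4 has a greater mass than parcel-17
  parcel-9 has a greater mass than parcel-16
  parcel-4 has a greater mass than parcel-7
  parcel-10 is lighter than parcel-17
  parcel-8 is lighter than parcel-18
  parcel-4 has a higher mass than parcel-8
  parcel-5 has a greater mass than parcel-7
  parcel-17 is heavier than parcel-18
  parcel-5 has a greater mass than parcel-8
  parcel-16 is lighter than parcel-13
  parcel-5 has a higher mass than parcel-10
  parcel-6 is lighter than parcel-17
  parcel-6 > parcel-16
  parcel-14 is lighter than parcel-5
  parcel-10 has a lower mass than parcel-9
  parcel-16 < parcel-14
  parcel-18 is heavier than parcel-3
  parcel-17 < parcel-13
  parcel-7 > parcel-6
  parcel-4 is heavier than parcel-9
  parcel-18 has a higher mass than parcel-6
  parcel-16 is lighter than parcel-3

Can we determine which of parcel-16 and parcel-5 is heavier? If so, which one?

parcel-16 < parcel-6 and parcel-6 < parcel-18 give parcel-16 < parcel-18.
Then parcel-18 < parcel-17 extends the chain to parcel-17.
With parcel-17 < parcel-13: parcel-16 < parcel-6 < parcel-18 < parcel-17 < parcel-13.
Then parcel-13 < parcel-9 extends the chain to parcel-9.
Then parcel-9 < parcel-4 extends the chain to parcel-4.
Then parcel-4 < parcel-14 extends the chain to parcel-14.
With parcel-14 < parcel-5: parcel-16 < parcel-6 < parcel-18 < parcel-17 < parcel-13 < parcel-9 < parcel-4 < parcel-14 < parcel-5.
So parcel-5 is heavier.

parcel-5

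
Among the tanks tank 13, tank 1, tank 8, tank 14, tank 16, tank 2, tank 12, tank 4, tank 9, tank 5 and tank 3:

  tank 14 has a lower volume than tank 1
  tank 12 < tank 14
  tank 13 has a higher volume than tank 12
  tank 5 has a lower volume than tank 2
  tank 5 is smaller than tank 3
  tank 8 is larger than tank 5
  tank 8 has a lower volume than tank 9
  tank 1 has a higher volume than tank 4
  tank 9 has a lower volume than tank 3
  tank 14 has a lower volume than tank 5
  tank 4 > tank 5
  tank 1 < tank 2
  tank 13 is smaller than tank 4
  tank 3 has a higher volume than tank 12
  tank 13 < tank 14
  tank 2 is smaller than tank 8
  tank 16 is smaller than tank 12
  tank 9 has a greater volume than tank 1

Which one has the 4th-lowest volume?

tank 14

Piecing the relations together gives one ordering: tank 16 < tank 12 < tank 13 < tank 14 < tank 5 < tank 4 < tank 1 < tank 2 < tank 8 < tank 9 < tank 3.
Counting 4 from the smallest end gives tank 14.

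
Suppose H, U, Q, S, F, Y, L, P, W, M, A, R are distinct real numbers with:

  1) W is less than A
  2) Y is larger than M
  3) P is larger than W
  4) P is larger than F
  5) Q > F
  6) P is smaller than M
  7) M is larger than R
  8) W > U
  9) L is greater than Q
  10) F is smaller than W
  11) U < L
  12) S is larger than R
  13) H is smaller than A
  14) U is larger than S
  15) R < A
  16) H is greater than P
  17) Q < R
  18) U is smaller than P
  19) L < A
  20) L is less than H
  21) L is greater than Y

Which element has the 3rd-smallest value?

R

Chaining the given pairs: F < Q < R < S < U < W < P < M < Y < L < H < A.
The 3rd smallest is R.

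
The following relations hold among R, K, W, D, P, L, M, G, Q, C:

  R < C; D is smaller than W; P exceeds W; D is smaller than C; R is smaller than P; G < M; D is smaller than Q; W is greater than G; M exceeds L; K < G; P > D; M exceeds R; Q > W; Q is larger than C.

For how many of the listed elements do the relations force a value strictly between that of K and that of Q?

2

The relations place K below Q. An element lies strictly between them when it is forced above K and also forced below Q.
Above K: {G, W, P, M}. Below Q: {D, R, G, W, C}.
Intersection: {G, W} — 2.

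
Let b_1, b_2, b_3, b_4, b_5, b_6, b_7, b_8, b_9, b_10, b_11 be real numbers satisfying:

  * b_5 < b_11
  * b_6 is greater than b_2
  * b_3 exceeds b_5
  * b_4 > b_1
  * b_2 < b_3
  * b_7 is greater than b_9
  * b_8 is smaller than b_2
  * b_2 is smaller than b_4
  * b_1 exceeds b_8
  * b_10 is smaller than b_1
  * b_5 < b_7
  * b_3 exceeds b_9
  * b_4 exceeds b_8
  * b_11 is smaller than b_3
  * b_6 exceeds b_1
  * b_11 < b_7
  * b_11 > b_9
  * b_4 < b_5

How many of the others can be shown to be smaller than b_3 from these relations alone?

The elements the relations force below b_3 are b_8, b_2, b_10, b_1, b_4, b_5, b_9, b_11 — no chain reaches any other.
That is 8.

8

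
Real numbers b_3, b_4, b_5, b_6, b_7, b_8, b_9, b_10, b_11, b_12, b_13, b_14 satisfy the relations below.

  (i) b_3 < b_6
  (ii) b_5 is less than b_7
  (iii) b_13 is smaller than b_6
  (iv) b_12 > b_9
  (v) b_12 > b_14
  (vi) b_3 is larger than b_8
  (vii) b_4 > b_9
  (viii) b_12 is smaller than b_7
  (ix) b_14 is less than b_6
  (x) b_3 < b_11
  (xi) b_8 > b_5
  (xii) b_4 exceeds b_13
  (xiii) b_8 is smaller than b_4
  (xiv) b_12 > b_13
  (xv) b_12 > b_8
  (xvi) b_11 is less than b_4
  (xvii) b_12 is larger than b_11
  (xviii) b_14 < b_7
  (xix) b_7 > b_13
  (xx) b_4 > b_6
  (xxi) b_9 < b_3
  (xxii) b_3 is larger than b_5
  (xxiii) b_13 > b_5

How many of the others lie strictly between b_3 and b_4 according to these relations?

Chaining upward from b_3 reaches: b_11, b_12, b_7, b_6.
Chaining downward from b_4 reaches: b_9, b_14, b_5, b_13, b_8, b_11, b_6.
Strictly between b_3 and b_4 are those in both lists: b_11, b_6 — 2 elements.

2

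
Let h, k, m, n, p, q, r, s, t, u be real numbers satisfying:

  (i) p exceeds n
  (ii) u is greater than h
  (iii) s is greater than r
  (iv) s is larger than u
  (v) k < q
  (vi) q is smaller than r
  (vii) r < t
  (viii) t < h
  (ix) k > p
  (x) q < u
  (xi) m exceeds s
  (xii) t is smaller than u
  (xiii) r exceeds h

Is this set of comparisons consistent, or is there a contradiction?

inconsistent

Chaining the given relations yields r < t < h, so r < h. But one relation states h < r. These cannot both hold.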